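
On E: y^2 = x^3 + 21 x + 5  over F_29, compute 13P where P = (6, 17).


k = 13 = 1101_2 (binary, LSB first: 1011)
Double-and-add from P = (6, 17):
  bit 0 = 1: acc = O + (6, 17) = (6, 17)
  bit 1 = 0: acc unchanged = (6, 17)
  bit 2 = 1: acc = (6, 17) + (12, 19) = (24, 6)
  bit 3 = 1: acc = (24, 6) + (9, 16) = (19, 10)

13P = (19, 10)


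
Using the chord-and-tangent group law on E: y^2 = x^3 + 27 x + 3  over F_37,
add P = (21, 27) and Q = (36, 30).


P != Q, so use the chord formula.
s = (y2 - y1) / (x2 - x1) = (3) / (15) mod 37 = 15
x3 = s^2 - x1 - x2 mod 37 = 15^2 - 21 - 36 = 20
y3 = s (x1 - x3) - y1 mod 37 = 15 * (21 - 20) - 27 = 25

P + Q = (20, 25)


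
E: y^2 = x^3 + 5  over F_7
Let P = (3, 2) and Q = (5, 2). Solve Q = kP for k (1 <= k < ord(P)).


Enumerate multiples of P until we hit Q = (5, 2):
  1P = (3, 2)
  2P = (5, 2)
Match found at i = 2.

k = 2


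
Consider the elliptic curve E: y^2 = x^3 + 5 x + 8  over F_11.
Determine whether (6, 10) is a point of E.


Check whether y^2 = x^3 + 5 x + 8 (mod 11) for (x, y) = (6, 10).
LHS: y^2 = 10^2 mod 11 = 1
RHS: x^3 + 5 x + 8 = 6^3 + 5*6 + 8 mod 11 = 1
LHS = RHS

Yes, on the curve


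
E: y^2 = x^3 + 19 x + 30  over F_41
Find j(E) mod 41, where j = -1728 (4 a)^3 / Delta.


Delta = -16(4 a^3 + 27 b^2) mod 41 = 14
-1728 * (4 a)^3 = -1728 * (4*19)^3 mod 41 = 25
j = 25 * 14^(-1) mod 41 = 34

j = 34 (mod 41)


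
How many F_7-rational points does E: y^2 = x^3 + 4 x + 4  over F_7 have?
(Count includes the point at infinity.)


For each x in F_7, count y with y^2 = x^3 + 4 x + 4 mod 7:
  x = 0: RHS = 4, y in [2, 5]  -> 2 point(s)
  x = 1: RHS = 2, y in [3, 4]  -> 2 point(s)
  x = 3: RHS = 1, y in [1, 6]  -> 2 point(s)
  x = 4: RHS = 0, y in [0]  -> 1 point(s)
  x = 5: RHS = 2, y in [3, 4]  -> 2 point(s)
Affine points: 9. Add the point at infinity: total = 10.

#E(F_7) = 10


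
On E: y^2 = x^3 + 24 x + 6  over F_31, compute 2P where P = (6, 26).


Doubling: s = (3 x1^2 + a) / (2 y1)
s = (3*6^2 + 24) / (2*26) mod 31 = 24
x3 = s^2 - 2 x1 mod 31 = 24^2 - 2*6 = 6
y3 = s (x1 - x3) - y1 mod 31 = 24 * (6 - 6) - 26 = 5

2P = (6, 5)


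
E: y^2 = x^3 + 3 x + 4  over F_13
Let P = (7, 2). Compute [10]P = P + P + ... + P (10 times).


k = 10 = 1010_2 (binary, LSB first: 0101)
Double-and-add from P = (7, 2):
  bit 0 = 0: acc unchanged = O
  bit 1 = 1: acc = O + (11, 4) = (11, 4)
  bit 2 = 0: acc unchanged = (11, 4)
  bit 3 = 1: acc = (11, 4) + (3, 12) = (0, 11)

10P = (0, 11)


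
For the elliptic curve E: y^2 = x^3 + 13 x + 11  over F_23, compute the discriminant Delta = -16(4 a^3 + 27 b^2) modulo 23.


4 a^3 + 27 b^2 = 4*13^3 + 27*11^2 = 8788 + 3267 = 12055
Delta = -16 * (12055) = -192880
Delta mod 23 = 21

Delta = 21 (mod 23)


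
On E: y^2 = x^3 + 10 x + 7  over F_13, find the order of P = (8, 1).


Compute successive multiples of P until we hit O:
  1P = (8, 1)
  2P = (6, 6)
  3P = (2, 10)
  4P = (2, 3)
  5P = (6, 7)
  6P = (8, 12)
  7P = O

ord(P) = 7


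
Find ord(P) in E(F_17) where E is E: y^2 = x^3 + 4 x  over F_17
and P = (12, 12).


Compute successive multiples of P until we hit O:
  1P = (12, 12)
  2P = (9, 0)
  3P = (12, 5)
  4P = O

ord(P) = 4


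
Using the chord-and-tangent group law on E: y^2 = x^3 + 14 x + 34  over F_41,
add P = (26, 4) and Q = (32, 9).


P != Q, so use the chord formula.
s = (y2 - y1) / (x2 - x1) = (5) / (6) mod 41 = 35
x3 = s^2 - x1 - x2 mod 41 = 35^2 - 26 - 32 = 19
y3 = s (x1 - x3) - y1 mod 41 = 35 * (26 - 19) - 4 = 36

P + Q = (19, 36)


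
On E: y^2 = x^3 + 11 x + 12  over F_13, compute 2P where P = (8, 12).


Doubling: s = (3 x1^2 + a) / (2 y1)
s = (3*8^2 + 11) / (2*12) mod 13 = 9
x3 = s^2 - 2 x1 mod 13 = 9^2 - 2*8 = 0
y3 = s (x1 - x3) - y1 mod 13 = 9 * (8 - 0) - 12 = 8

2P = (0, 8)


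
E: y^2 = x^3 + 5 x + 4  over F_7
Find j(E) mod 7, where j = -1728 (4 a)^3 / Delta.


Delta = -16(4 a^3 + 27 b^2) mod 7 = 5
-1728 * (4 a)^3 = -1728 * (4*5)^3 mod 7 = 6
j = 6 * 5^(-1) mod 7 = 4

j = 4 (mod 7)


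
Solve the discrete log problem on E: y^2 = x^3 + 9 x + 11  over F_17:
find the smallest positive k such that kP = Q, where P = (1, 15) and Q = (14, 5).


Enumerate multiples of P until we hit Q = (14, 5):
  1P = (1, 15)
  2P = (7, 3)
  3P = (13, 9)
  4P = (16, 1)
  5P = (15, 6)
  6P = (10, 9)
  7P = (14, 5)
Match found at i = 7.

k = 7


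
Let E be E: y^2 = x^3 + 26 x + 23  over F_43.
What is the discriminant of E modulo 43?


4 a^3 + 27 b^2 = 4*26^3 + 27*23^2 = 70304 + 14283 = 84587
Delta = -16 * (84587) = -1353392
Delta mod 43 = 33

Delta = 33 (mod 43)


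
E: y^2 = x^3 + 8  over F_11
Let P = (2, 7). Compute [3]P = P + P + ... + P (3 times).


k = 3 = 11_2 (binary, LSB first: 11)
Double-and-add from P = (2, 7):
  bit 0 = 1: acc = O + (2, 7) = (2, 7)
  bit 1 = 1: acc = (2, 7) + (1, 8) = (9, 0)

3P = (9, 0)


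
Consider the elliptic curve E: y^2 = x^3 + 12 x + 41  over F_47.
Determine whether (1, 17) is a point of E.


Check whether y^2 = x^3 + 12 x + 41 (mod 47) for (x, y) = (1, 17).
LHS: y^2 = 17^2 mod 47 = 7
RHS: x^3 + 12 x + 41 = 1^3 + 12*1 + 41 mod 47 = 7
LHS = RHS

Yes, on the curve


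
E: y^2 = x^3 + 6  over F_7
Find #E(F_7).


For each x in F_7, count y with y^2 = x^3 + 0 x + 6 mod 7:
  x = 1: RHS = 0, y in [0]  -> 1 point(s)
  x = 2: RHS = 0, y in [0]  -> 1 point(s)
  x = 4: RHS = 0, y in [0]  -> 1 point(s)
Affine points: 3. Add the point at infinity: total = 4.

#E(F_7) = 4


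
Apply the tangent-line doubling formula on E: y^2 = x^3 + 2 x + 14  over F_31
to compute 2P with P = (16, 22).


Doubling: s = (3 x1^2 + a) / (2 y1)
s = (3*16^2 + 2) / (2*22) mod 31 = 2
x3 = s^2 - 2 x1 mod 31 = 2^2 - 2*16 = 3
y3 = s (x1 - x3) - y1 mod 31 = 2 * (16 - 3) - 22 = 4

2P = (3, 4)


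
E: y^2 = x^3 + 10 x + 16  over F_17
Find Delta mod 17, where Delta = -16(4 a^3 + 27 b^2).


4 a^3 + 27 b^2 = 4*10^3 + 27*16^2 = 4000 + 6912 = 10912
Delta = -16 * (10912) = -174592
Delta mod 17 = 15

Delta = 15 (mod 17)


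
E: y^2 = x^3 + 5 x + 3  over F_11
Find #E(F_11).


For each x in F_11, count y with y^2 = x^3 + 5 x + 3 mod 11:
  x = 0: RHS = 3, y in [5, 6]  -> 2 point(s)
  x = 1: RHS = 9, y in [3, 8]  -> 2 point(s)
  x = 3: RHS = 1, y in [1, 10]  -> 2 point(s)
  x = 8: RHS = 5, y in [4, 7]  -> 2 point(s)
Affine points: 8. Add the point at infinity: total = 9.

#E(F_11) = 9


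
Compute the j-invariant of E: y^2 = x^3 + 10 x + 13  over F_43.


Delta = -16(4 a^3 + 27 b^2) mod 43 = 33
-1728 * (4 a)^3 = -1728 * (4*10)^3 mod 43 = 1
j = 1 * 33^(-1) mod 43 = 30

j = 30 (mod 43)


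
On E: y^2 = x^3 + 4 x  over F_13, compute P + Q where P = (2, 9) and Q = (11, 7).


P != Q, so use the chord formula.
s = (y2 - y1) / (x2 - x1) = (11) / (9) mod 13 = 7
x3 = s^2 - x1 - x2 mod 13 = 7^2 - 2 - 11 = 10
y3 = s (x1 - x3) - y1 mod 13 = 7 * (2 - 10) - 9 = 0

P + Q = (10, 0)


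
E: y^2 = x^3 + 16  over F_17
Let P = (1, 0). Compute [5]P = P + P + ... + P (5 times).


k = 5 = 101_2 (binary, LSB first: 101)
Double-and-add from P = (1, 0):
  bit 0 = 1: acc = O + (1, 0) = (1, 0)
  bit 1 = 0: acc unchanged = (1, 0)
  bit 2 = 1: acc = (1, 0) + O = (1, 0)

5P = (1, 0)


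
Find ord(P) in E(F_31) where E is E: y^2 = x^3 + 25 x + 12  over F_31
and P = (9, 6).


Compute successive multiples of P until we hit O:
  1P = (9, 6)
  2P = (2, 16)
  3P = (29, 27)
  4P = (1, 21)
  5P = (25, 24)
  6P = (22, 22)
  7P = (5, 18)
  8P = (26, 14)
  ... (continuing to 27P)
  27P = O

ord(P) = 27


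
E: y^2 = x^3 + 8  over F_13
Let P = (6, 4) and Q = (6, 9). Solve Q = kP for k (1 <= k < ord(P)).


Enumerate multiples of P until we hit Q = (6, 9):
  1P = (6, 4)
  2P = (11, 0)
  3P = (6, 9)
Match found at i = 3.

k = 3


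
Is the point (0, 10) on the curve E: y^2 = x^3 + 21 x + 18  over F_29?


Check whether y^2 = x^3 + 21 x + 18 (mod 29) for (x, y) = (0, 10).
LHS: y^2 = 10^2 mod 29 = 13
RHS: x^3 + 21 x + 18 = 0^3 + 21*0 + 18 mod 29 = 18
LHS != RHS

No, not on the curve


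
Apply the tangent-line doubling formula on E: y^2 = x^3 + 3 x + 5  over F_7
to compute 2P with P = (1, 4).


Doubling: s = (3 x1^2 + a) / (2 y1)
s = (3*1^2 + 3) / (2*4) mod 7 = 6
x3 = s^2 - 2 x1 mod 7 = 6^2 - 2*1 = 6
y3 = s (x1 - x3) - y1 mod 7 = 6 * (1 - 6) - 4 = 1

2P = (6, 1)


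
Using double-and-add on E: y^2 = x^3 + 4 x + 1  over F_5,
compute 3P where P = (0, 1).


k = 3 = 11_2 (binary, LSB first: 11)
Double-and-add from P = (0, 1):
  bit 0 = 1: acc = O + (0, 1) = (0, 1)
  bit 1 = 1: acc = (0, 1) + (4, 1) = (1, 4)

3P = (1, 4)


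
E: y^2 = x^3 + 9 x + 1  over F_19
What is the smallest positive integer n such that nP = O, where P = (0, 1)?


Compute successive multiples of P until we hit O:
  1P = (0, 1)
  2P = (6, 10)
  3P = (1, 7)
  4P = (16, 17)
  5P = (4, 14)
  6P = (3, 13)
  7P = (13, 4)
  8P = (11, 14)
  ... (continuing to 18P)
  18P = O

ord(P) = 18


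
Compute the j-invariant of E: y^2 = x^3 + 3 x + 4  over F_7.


Delta = -16(4 a^3 + 27 b^2) mod 7 = 5
-1728 * (4 a)^3 = -1728 * (4*3)^3 mod 7 = 6
j = 6 * 5^(-1) mod 7 = 4

j = 4 (mod 7)


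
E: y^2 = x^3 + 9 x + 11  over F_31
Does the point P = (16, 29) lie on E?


Check whether y^2 = x^3 + 9 x + 11 (mod 31) for (x, y) = (16, 29).
LHS: y^2 = 29^2 mod 31 = 4
RHS: x^3 + 9 x + 11 = 16^3 + 9*16 + 11 mod 31 = 4
LHS = RHS

Yes, on the curve


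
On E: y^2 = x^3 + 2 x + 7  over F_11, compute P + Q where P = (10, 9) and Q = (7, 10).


P != Q, so use the chord formula.
s = (y2 - y1) / (x2 - x1) = (1) / (8) mod 11 = 7
x3 = s^2 - x1 - x2 mod 11 = 7^2 - 10 - 7 = 10
y3 = s (x1 - x3) - y1 mod 11 = 7 * (10 - 10) - 9 = 2

P + Q = (10, 2)


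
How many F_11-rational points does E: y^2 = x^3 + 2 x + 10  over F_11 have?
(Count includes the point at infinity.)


For each x in F_11, count y with y^2 = x^3 + 2 x + 10 mod 11:
  x = 2: RHS = 0, y in [0]  -> 1 point(s)
  x = 4: RHS = 5, y in [4, 7]  -> 2 point(s)
  x = 7: RHS = 4, y in [2, 9]  -> 2 point(s)
  x = 9: RHS = 9, y in [3, 8]  -> 2 point(s)
Affine points: 7. Add the point at infinity: total = 8.

#E(F_11) = 8


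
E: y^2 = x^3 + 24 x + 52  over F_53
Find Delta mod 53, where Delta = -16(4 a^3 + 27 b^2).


4 a^3 + 27 b^2 = 4*24^3 + 27*52^2 = 55296 + 73008 = 128304
Delta = -16 * (128304) = -2052864
Delta mod 53 = 38

Delta = 38 (mod 53)


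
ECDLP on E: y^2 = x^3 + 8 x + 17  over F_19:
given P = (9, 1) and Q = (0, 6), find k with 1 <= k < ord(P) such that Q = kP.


Enumerate multiples of P until we hit Q = (0, 6):
  1P = (9, 1)
  2P = (5, 7)
  3P = (12, 13)
  4P = (14, 17)
  5P = (7, 13)
  6P = (1, 8)
  7P = (16, 17)
  8P = (0, 6)
Match found at i = 8.

k = 8


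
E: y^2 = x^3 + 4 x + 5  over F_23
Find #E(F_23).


For each x in F_23, count y with y^2 = x^3 + 4 x + 5 mod 23:
  x = 4: RHS = 16, y in [4, 19]  -> 2 point(s)
  x = 5: RHS = 12, y in [9, 14]  -> 2 point(s)
  x = 7: RHS = 8, y in [10, 13]  -> 2 point(s)
  x = 11: RHS = 0, y in [0]  -> 1 point(s)
  x = 13: RHS = 0, y in [0]  -> 1 point(s)
  x = 15: RHS = 13, y in [6, 17]  -> 2 point(s)
  x = 16: RHS = 2, y in [5, 18]  -> 2 point(s)
  x = 17: RHS = 18, y in [8, 15]  -> 2 point(s)
  x = 20: RHS = 12, y in [9, 14]  -> 2 point(s)
  x = 21: RHS = 12, y in [9, 14]  -> 2 point(s)
  x = 22: RHS = 0, y in [0]  -> 1 point(s)
Affine points: 19. Add the point at infinity: total = 20.

#E(F_23) = 20


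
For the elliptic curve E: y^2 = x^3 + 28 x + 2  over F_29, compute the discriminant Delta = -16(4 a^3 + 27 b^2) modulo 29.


4 a^3 + 27 b^2 = 4*28^3 + 27*2^2 = 87808 + 108 = 87916
Delta = -16 * (87916) = -1406656
Delta mod 29 = 18

Delta = 18 (mod 29)


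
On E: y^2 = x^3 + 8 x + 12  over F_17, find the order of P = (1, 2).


Compute successive multiples of P until we hit O:
  1P = (1, 2)
  2P = (13, 16)
  3P = (2, 11)
  4P = (10, 2)
  5P = (6, 15)
  6P = (12, 0)
  7P = (6, 2)
  8P = (10, 15)
  ... (continuing to 12P)
  12P = O

ord(P) = 12


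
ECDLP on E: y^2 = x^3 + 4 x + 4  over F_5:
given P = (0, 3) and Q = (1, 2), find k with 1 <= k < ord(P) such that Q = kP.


Enumerate multiples of P until we hit Q = (1, 2):
  1P = (0, 3)
  2P = (1, 3)
  3P = (4, 2)
  4P = (2, 0)
  5P = (4, 3)
  6P = (1, 2)
Match found at i = 6.

k = 6


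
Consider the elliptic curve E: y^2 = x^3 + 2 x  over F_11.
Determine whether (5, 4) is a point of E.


Check whether y^2 = x^3 + 2 x + 0 (mod 11) for (x, y) = (5, 4).
LHS: y^2 = 4^2 mod 11 = 5
RHS: x^3 + 2 x + 0 = 5^3 + 2*5 + 0 mod 11 = 3
LHS != RHS

No, not on the curve


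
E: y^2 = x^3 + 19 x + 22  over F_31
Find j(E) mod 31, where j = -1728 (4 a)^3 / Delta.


Delta = -16(4 a^3 + 27 b^2) mod 31 = 22
-1728 * (4 a)^3 = -1728 * (4*19)^3 mod 31 = 4
j = 4 * 22^(-1) mod 31 = 3

j = 3 (mod 31)


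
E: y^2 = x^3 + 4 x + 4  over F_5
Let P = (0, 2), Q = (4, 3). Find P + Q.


P != Q, so use the chord formula.
s = (y2 - y1) / (x2 - x1) = (1) / (4) mod 5 = 4
x3 = s^2 - x1 - x2 mod 5 = 4^2 - 0 - 4 = 2
y3 = s (x1 - x3) - y1 mod 5 = 4 * (0 - 2) - 2 = 0

P + Q = (2, 0)


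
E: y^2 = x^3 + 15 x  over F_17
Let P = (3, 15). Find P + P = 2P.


Doubling: s = (3 x1^2 + a) / (2 y1)
s = (3*3^2 + 15) / (2*15) mod 17 = 15
x3 = s^2 - 2 x1 mod 17 = 15^2 - 2*3 = 15
y3 = s (x1 - x3) - y1 mod 17 = 15 * (3 - 15) - 15 = 9

2P = (15, 9)


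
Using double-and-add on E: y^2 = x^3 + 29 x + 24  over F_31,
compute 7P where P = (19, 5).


k = 7 = 111_2 (binary, LSB first: 111)
Double-and-add from P = (19, 5):
  bit 0 = 1: acc = O + (19, 5) = (19, 5)
  bit 1 = 1: acc = (19, 5) + (13, 5) = (30, 26)
  bit 2 = 1: acc = (30, 26) + (21, 25) = (29, 12)

7P = (29, 12)


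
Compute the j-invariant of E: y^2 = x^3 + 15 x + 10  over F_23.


Delta = -16(4 a^3 + 27 b^2) mod 23 = 10
-1728 * (4 a)^3 = -1728 * (4*15)^3 mod 23 = 2
j = 2 * 10^(-1) mod 23 = 14

j = 14 (mod 23)


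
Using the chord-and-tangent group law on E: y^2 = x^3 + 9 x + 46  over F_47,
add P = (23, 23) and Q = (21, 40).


P != Q, so use the chord formula.
s = (y2 - y1) / (x2 - x1) = (17) / (45) mod 47 = 15
x3 = s^2 - x1 - x2 mod 47 = 15^2 - 23 - 21 = 40
y3 = s (x1 - x3) - y1 mod 47 = 15 * (23 - 40) - 23 = 4

P + Q = (40, 4)


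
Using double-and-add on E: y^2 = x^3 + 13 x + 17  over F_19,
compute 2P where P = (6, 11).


k = 2 = 10_2 (binary, LSB first: 01)
Double-and-add from P = (6, 11):
  bit 0 = 0: acc unchanged = O
  bit 1 = 1: acc = O + (4, 0) = (4, 0)

2P = (4, 0)


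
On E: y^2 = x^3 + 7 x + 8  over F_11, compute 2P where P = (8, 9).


Doubling: s = (3 x1^2 + a) / (2 y1)
s = (3*8^2 + 7) / (2*9) mod 11 = 8
x3 = s^2 - 2 x1 mod 11 = 8^2 - 2*8 = 4
y3 = s (x1 - x3) - y1 mod 11 = 8 * (8 - 4) - 9 = 1

2P = (4, 1)


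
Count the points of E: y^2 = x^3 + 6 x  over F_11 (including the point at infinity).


For each x in F_11, count y with y^2 = x^3 + 6 x + 0 mod 11:
  x = 0: RHS = 0, y in [0]  -> 1 point(s)
  x = 2: RHS = 9, y in [3, 8]  -> 2 point(s)
  x = 3: RHS = 1, y in [1, 10]  -> 2 point(s)
  x = 4: RHS = 0, y in [0]  -> 1 point(s)
  x = 5: RHS = 1, y in [1, 10]  -> 2 point(s)
  x = 7: RHS = 0, y in [0]  -> 1 point(s)
  x = 10: RHS = 4, y in [2, 9]  -> 2 point(s)
Affine points: 11. Add the point at infinity: total = 12.

#E(F_11) = 12


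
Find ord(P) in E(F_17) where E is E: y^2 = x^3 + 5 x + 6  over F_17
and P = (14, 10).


Compute successive multiples of P until we hit O:
  1P = (14, 10)
  2P = (14, 7)
  3P = O

ord(P) = 3


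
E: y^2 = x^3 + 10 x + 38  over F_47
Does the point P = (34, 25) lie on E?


Check whether y^2 = x^3 + 10 x + 38 (mod 47) for (x, y) = (34, 25).
LHS: y^2 = 25^2 mod 47 = 14
RHS: x^3 + 10 x + 38 = 34^3 + 10*34 + 38 mod 47 = 14
LHS = RHS

Yes, on the curve


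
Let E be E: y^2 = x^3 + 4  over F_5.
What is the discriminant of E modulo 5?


4 a^3 + 27 b^2 = 4*0^3 + 27*4^2 = 0 + 432 = 432
Delta = -16 * (432) = -6912
Delta mod 5 = 3

Delta = 3 (mod 5)


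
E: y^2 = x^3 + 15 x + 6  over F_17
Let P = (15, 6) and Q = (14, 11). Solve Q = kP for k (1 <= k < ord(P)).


Enumerate multiples of P until we hit Q = (14, 11):
  1P = (15, 6)
  2P = (8, 14)
  3P = (13, 16)
  4P = (14, 6)
  5P = (5, 11)
  6P = (10, 0)
  7P = (5, 6)
  8P = (14, 11)
Match found at i = 8.

k = 8


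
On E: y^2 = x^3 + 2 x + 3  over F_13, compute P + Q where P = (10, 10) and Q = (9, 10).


P != Q, so use the chord formula.
s = (y2 - y1) / (x2 - x1) = (0) / (12) mod 13 = 0
x3 = s^2 - x1 - x2 mod 13 = 0^2 - 10 - 9 = 7
y3 = s (x1 - x3) - y1 mod 13 = 0 * (10 - 7) - 10 = 3

P + Q = (7, 3)


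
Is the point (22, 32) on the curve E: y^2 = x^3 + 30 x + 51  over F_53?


Check whether y^2 = x^3 + 30 x + 51 (mod 53) for (x, y) = (22, 32).
LHS: y^2 = 32^2 mod 53 = 17
RHS: x^3 + 30 x + 51 = 22^3 + 30*22 + 51 mod 53 = 17
LHS = RHS

Yes, on the curve


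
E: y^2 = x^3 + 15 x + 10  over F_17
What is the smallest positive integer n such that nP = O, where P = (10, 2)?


Compute successive multiples of P until we hit O:
  1P = (10, 2)
  2P = (1, 14)
  3P = (4, 7)
  4P = (7, 4)
  5P = (8, 8)
  6P = (8, 9)
  7P = (7, 13)
  8P = (4, 10)
  ... (continuing to 11P)
  11P = O

ord(P) = 11


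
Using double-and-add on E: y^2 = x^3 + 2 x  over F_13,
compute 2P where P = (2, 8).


k = 2 = 10_2 (binary, LSB first: 01)
Double-and-add from P = (2, 8):
  bit 0 = 0: acc unchanged = O
  bit 1 = 1: acc = O + (12, 6) = (12, 6)

2P = (12, 6)


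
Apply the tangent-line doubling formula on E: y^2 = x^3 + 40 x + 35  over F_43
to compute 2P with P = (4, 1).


Doubling: s = (3 x1^2 + a) / (2 y1)
s = (3*4^2 + 40) / (2*1) mod 43 = 1
x3 = s^2 - 2 x1 mod 43 = 1^2 - 2*4 = 36
y3 = s (x1 - x3) - y1 mod 43 = 1 * (4 - 36) - 1 = 10

2P = (36, 10)


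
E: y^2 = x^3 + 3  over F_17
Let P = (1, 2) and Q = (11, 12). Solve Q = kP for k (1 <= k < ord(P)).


Enumerate multiples of P until we hit Q = (11, 12):
  1P = (1, 2)
  2P = (6, 7)
  3P = (11, 5)
  4P = (9, 16)
  5P = (9, 1)
  6P = (11, 12)
Match found at i = 6.

k = 6


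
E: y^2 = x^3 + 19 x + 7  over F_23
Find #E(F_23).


For each x in F_23, count y with y^2 = x^3 + 19 x + 7 mod 23:
  x = 1: RHS = 4, y in [2, 21]  -> 2 point(s)
  x = 4: RHS = 9, y in [3, 20]  -> 2 point(s)
  x = 7: RHS = 0, y in [0]  -> 1 point(s)
  x = 8: RHS = 4, y in [2, 21]  -> 2 point(s)
  x = 10: RHS = 1, y in [1, 22]  -> 2 point(s)
  x = 11: RHS = 6, y in [11, 12]  -> 2 point(s)
  x = 12: RHS = 8, y in [10, 13]  -> 2 point(s)
  x = 13: RHS = 13, y in [6, 17]  -> 2 point(s)
  x = 14: RHS = 4, y in [2, 21]  -> 2 point(s)
Affine points: 17. Add the point at infinity: total = 18.

#E(F_23) = 18


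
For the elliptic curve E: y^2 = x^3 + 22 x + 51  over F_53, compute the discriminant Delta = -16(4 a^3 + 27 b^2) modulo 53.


4 a^3 + 27 b^2 = 4*22^3 + 27*51^2 = 42592 + 70227 = 112819
Delta = -16 * (112819) = -1805104
Delta mod 53 = 23

Delta = 23 (mod 53)


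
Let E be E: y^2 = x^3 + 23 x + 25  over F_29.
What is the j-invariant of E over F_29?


Delta = -16(4 a^3 + 27 b^2) mod 29 = 10
-1728 * (4 a)^3 = -1728 * (4*23)^3 mod 29 = 21
j = 21 * 10^(-1) mod 29 = 5

j = 5 (mod 29)


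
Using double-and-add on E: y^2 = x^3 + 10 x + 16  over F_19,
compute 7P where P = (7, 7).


k = 7 = 111_2 (binary, LSB first: 111)
Double-and-add from P = (7, 7):
  bit 0 = 1: acc = O + (7, 7) = (7, 7)
  bit 1 = 1: acc = (7, 7) + (6, 11) = (3, 15)
  bit 2 = 1: acc = (3, 15) + (13, 5) = (4, 5)

7P = (4, 5)


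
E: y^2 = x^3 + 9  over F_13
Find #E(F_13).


For each x in F_13, count y with y^2 = x^3 + 0 x + 9 mod 13:
  x = 0: RHS = 9, y in [3, 10]  -> 2 point(s)
  x = 1: RHS = 10, y in [6, 7]  -> 2 point(s)
  x = 2: RHS = 4, y in [2, 11]  -> 2 point(s)
  x = 3: RHS = 10, y in [6, 7]  -> 2 point(s)
  x = 5: RHS = 4, y in [2, 11]  -> 2 point(s)
  x = 6: RHS = 4, y in [2, 11]  -> 2 point(s)
  x = 7: RHS = 1, y in [1, 12]  -> 2 point(s)
  x = 8: RHS = 1, y in [1, 12]  -> 2 point(s)
  x = 9: RHS = 10, y in [6, 7]  -> 2 point(s)
  x = 11: RHS = 1, y in [1, 12]  -> 2 point(s)
Affine points: 20. Add the point at infinity: total = 21.

#E(F_13) = 21


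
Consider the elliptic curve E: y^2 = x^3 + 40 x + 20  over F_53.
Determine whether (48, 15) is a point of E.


Check whether y^2 = x^3 + 40 x + 20 (mod 53) for (x, y) = (48, 15).
LHS: y^2 = 15^2 mod 53 = 13
RHS: x^3 + 40 x + 20 = 48^3 + 40*48 + 20 mod 53 = 13
LHS = RHS

Yes, on the curve


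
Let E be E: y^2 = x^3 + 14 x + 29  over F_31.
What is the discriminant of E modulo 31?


4 a^3 + 27 b^2 = 4*14^3 + 27*29^2 = 10976 + 22707 = 33683
Delta = -16 * (33683) = -538928
Delta mod 31 = 7

Delta = 7 (mod 31)


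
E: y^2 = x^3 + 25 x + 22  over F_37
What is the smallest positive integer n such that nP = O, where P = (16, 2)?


Compute successive multiples of P until we hit O:
  1P = (16, 2)
  2P = (21, 15)
  3P = (26, 9)
  4P = (4, 36)
  5P = (24, 33)
  6P = (23, 31)
  7P = (28, 17)
  8P = (20, 30)
  ... (continuing to 34P)
  34P = O

ord(P) = 34


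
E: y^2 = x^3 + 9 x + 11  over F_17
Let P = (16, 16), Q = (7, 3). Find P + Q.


P != Q, so use the chord formula.
s = (y2 - y1) / (x2 - x1) = (4) / (8) mod 17 = 9
x3 = s^2 - x1 - x2 mod 17 = 9^2 - 16 - 7 = 7
y3 = s (x1 - x3) - y1 mod 17 = 9 * (16 - 7) - 16 = 14

P + Q = (7, 14)


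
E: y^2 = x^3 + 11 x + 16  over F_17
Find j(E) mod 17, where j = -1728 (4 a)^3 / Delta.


Delta = -16(4 a^3 + 27 b^2) mod 17 = 13
-1728 * (4 a)^3 = -1728 * (4*11)^3 mod 17 = 16
j = 16 * 13^(-1) mod 17 = 13

j = 13 (mod 17)


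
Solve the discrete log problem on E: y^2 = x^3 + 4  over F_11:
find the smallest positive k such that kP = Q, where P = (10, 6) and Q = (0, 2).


Enumerate multiples of P until we hit Q = (0, 2):
  1P = (10, 6)
  2P = (0, 2)
Match found at i = 2.

k = 2


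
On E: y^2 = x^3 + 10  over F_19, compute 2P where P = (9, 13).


Doubling: s = (3 x1^2 + a) / (2 y1)
s = (3*9^2 + 0) / (2*13) mod 19 = 13
x3 = s^2 - 2 x1 mod 19 = 13^2 - 2*9 = 18
y3 = s (x1 - x3) - y1 mod 19 = 13 * (9 - 18) - 13 = 3

2P = (18, 3)


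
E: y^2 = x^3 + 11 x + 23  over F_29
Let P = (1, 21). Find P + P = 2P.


Doubling: s = (3 x1^2 + a) / (2 y1)
s = (3*1^2 + 11) / (2*21) mod 29 = 10
x3 = s^2 - 2 x1 mod 29 = 10^2 - 2*1 = 11
y3 = s (x1 - x3) - y1 mod 29 = 10 * (1 - 11) - 21 = 24

2P = (11, 24)


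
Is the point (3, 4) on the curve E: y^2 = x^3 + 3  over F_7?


Check whether y^2 = x^3 + 0 x + 3 (mod 7) for (x, y) = (3, 4).
LHS: y^2 = 4^2 mod 7 = 2
RHS: x^3 + 0 x + 3 = 3^3 + 0*3 + 3 mod 7 = 2
LHS = RHS

Yes, on the curve


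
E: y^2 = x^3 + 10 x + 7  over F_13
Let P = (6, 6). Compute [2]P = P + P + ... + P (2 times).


k = 2 = 10_2 (binary, LSB first: 01)
Double-and-add from P = (6, 6):
  bit 0 = 0: acc unchanged = O
  bit 1 = 1: acc = O + (2, 3) = (2, 3)

2P = (2, 3)


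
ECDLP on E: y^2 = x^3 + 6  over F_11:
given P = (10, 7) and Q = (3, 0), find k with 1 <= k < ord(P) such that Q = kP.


Enumerate multiples of P until we hit Q = (3, 0):
  1P = (10, 7)
  2P = (3, 0)
Match found at i = 2.

k = 2


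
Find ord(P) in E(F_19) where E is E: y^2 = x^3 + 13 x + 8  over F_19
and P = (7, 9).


Compute successive multiples of P until we hit O:
  1P = (7, 9)
  2P = (12, 12)
  3P = (11, 0)
  4P = (12, 7)
  5P = (7, 10)
  6P = O

ord(P) = 6


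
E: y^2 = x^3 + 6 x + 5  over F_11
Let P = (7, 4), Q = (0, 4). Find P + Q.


P != Q, so use the chord formula.
s = (y2 - y1) / (x2 - x1) = (0) / (4) mod 11 = 0
x3 = s^2 - x1 - x2 mod 11 = 0^2 - 7 - 0 = 4
y3 = s (x1 - x3) - y1 mod 11 = 0 * (7 - 4) - 4 = 7

P + Q = (4, 7)


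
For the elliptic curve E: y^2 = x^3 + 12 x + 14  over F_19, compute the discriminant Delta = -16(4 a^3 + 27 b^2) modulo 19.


4 a^3 + 27 b^2 = 4*12^3 + 27*14^2 = 6912 + 5292 = 12204
Delta = -16 * (12204) = -195264
Delta mod 19 = 18

Delta = 18 (mod 19)


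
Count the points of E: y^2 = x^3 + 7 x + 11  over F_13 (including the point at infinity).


For each x in F_13, count y with y^2 = x^3 + 7 x + 11 mod 13:
  x = 4: RHS = 12, y in [5, 8]  -> 2 point(s)
  x = 6: RHS = 9, y in [3, 10]  -> 2 point(s)
  x = 7: RHS = 0, y in [0]  -> 1 point(s)
  x = 9: RHS = 10, y in [6, 7]  -> 2 point(s)
  x = 12: RHS = 3, y in [4, 9]  -> 2 point(s)
Affine points: 9. Add the point at infinity: total = 10.

#E(F_13) = 10


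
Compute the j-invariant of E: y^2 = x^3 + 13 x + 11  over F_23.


Delta = -16(4 a^3 + 27 b^2) mod 23 = 21
-1728 * (4 a)^3 = -1728 * (4*13)^3 mod 23 = 19
j = 19 * 21^(-1) mod 23 = 2

j = 2 (mod 23)


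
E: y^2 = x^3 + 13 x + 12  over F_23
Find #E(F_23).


For each x in F_23, count y with y^2 = x^3 + 13 x + 12 mod 23:
  x = 0: RHS = 12, y in [9, 14]  -> 2 point(s)
  x = 1: RHS = 3, y in [7, 16]  -> 2 point(s)
  x = 2: RHS = 0, y in [0]  -> 1 point(s)
  x = 3: RHS = 9, y in [3, 20]  -> 2 point(s)
  x = 4: RHS = 13, y in [6, 17]  -> 2 point(s)
  x = 5: RHS = 18, y in [8, 15]  -> 2 point(s)
  x = 7: RHS = 9, y in [3, 20]  -> 2 point(s)
  x = 13: RHS = 9, y in [3, 20]  -> 2 point(s)
  x = 18: RHS = 6, y in [11, 12]  -> 2 point(s)
  x = 21: RHS = 1, y in [1, 22]  -> 2 point(s)
Affine points: 19. Add the point at infinity: total = 20.

#E(F_23) = 20


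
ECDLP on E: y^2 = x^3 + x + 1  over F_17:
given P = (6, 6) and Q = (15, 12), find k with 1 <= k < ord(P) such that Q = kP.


Enumerate multiples of P until we hit Q = (15, 12):
  1P = (6, 6)
  2P = (9, 5)
  3P = (4, 16)
  4P = (15, 5)
  5P = (0, 16)
  6P = (10, 12)
  7P = (16, 13)
  8P = (13, 1)
  9P = (11, 0)
  10P = (13, 16)
  11P = (16, 4)
  12P = (10, 5)
  13P = (0, 1)
  14P = (15, 12)
Match found at i = 14.

k = 14


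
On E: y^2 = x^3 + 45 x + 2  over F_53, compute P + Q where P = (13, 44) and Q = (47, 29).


P != Q, so use the chord formula.
s = (y2 - y1) / (x2 - x1) = (38) / (34) mod 53 = 51
x3 = s^2 - x1 - x2 mod 53 = 51^2 - 13 - 47 = 50
y3 = s (x1 - x3) - y1 mod 53 = 51 * (13 - 50) - 44 = 30

P + Q = (50, 30)


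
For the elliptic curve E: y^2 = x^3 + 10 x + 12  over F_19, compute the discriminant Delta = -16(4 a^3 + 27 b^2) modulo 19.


4 a^3 + 27 b^2 = 4*10^3 + 27*12^2 = 4000 + 3888 = 7888
Delta = -16 * (7888) = -126208
Delta mod 19 = 9

Delta = 9 (mod 19)


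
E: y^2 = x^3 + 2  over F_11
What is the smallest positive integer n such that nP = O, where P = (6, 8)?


Compute successive multiples of P until we hit O:
  1P = (6, 8)
  2P = (4, 0)
  3P = (6, 3)
  4P = O

ord(P) = 4


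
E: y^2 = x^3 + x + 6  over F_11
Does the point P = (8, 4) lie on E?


Check whether y^2 = x^3 + 1 x + 6 (mod 11) for (x, y) = (8, 4).
LHS: y^2 = 4^2 mod 11 = 5
RHS: x^3 + 1 x + 6 = 8^3 + 1*8 + 6 mod 11 = 9
LHS != RHS

No, not on the curve


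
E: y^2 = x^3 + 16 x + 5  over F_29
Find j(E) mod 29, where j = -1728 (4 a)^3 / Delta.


Delta = -16(4 a^3 + 27 b^2) mod 29 = 4
-1728 * (4 a)^3 = -1728 * (4*16)^3 mod 29 = 11
j = 11 * 4^(-1) mod 29 = 10

j = 10 (mod 29)


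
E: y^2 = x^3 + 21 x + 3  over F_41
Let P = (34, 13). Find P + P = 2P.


Doubling: s = (3 x1^2 + a) / (2 y1)
s = (3*34^2 + 21) / (2*13) mod 41 = 38
x3 = s^2 - 2 x1 mod 41 = 38^2 - 2*34 = 23
y3 = s (x1 - x3) - y1 mod 41 = 38 * (34 - 23) - 13 = 36

2P = (23, 36)


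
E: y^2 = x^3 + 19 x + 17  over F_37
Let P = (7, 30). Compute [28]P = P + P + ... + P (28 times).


k = 28 = 11100_2 (binary, LSB first: 00111)
Double-and-add from P = (7, 30):
  bit 0 = 0: acc unchanged = O
  bit 1 = 0: acc unchanged = O
  bit 2 = 1: acc = O + (12, 7) = (12, 7)
  bit 3 = 1: acc = (12, 7) + (4, 34) = (11, 22)
  bit 4 = 1: acc = (11, 22) + (17, 31) = (2, 10)

28P = (2, 10)


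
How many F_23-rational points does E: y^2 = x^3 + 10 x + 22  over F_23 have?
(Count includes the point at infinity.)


For each x in F_23, count y with y^2 = x^3 + 10 x + 22 mod 23:
  x = 2: RHS = 4, y in [2, 21]  -> 2 point(s)
  x = 5: RHS = 13, y in [6, 17]  -> 2 point(s)
  x = 8: RHS = 16, y in [4, 19]  -> 2 point(s)
  x = 9: RHS = 13, y in [6, 17]  -> 2 point(s)
  x = 10: RHS = 18, y in [8, 15]  -> 2 point(s)
  x = 13: RHS = 3, y in [7, 16]  -> 2 point(s)
  x = 14: RHS = 8, y in [10, 13]  -> 2 point(s)
  x = 16: RHS = 0, y in [0]  -> 1 point(s)
  x = 18: RHS = 8, y in [10, 13]  -> 2 point(s)
Affine points: 17. Add the point at infinity: total = 18.

#E(F_23) = 18


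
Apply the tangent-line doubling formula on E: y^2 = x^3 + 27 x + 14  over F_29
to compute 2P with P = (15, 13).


Doubling: s = (3 x1^2 + a) / (2 y1)
s = (3*15^2 + 27) / (2*13) mod 29 = 27
x3 = s^2 - 2 x1 mod 29 = 27^2 - 2*15 = 3
y3 = s (x1 - x3) - y1 mod 29 = 27 * (15 - 3) - 13 = 21

2P = (3, 21)


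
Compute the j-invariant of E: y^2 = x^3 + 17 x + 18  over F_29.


Delta = -16(4 a^3 + 27 b^2) mod 29 = 1
-1728 * (4 a)^3 = -1728 * (4*17)^3 mod 29 = 23
j = 23 * 1^(-1) mod 29 = 23

j = 23 (mod 29)


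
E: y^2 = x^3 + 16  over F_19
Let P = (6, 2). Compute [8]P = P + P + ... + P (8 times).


k = 8 = 1000_2 (binary, LSB first: 0001)
Double-and-add from P = (6, 2):
  bit 0 = 0: acc unchanged = O
  bit 1 = 0: acc unchanged = O
  bit 2 = 0: acc unchanged = O
  bit 3 = 1: acc = O + (6, 17) = (6, 17)

8P = (6, 17)


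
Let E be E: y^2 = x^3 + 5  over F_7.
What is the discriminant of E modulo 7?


4 a^3 + 27 b^2 = 4*0^3 + 27*5^2 = 0 + 675 = 675
Delta = -16 * (675) = -10800
Delta mod 7 = 1

Delta = 1 (mod 7)


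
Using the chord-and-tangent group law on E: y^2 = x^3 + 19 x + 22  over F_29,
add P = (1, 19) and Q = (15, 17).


P != Q, so use the chord formula.
s = (y2 - y1) / (x2 - x1) = (27) / (14) mod 29 = 4
x3 = s^2 - x1 - x2 mod 29 = 4^2 - 1 - 15 = 0
y3 = s (x1 - x3) - y1 mod 29 = 4 * (1 - 0) - 19 = 14

P + Q = (0, 14)


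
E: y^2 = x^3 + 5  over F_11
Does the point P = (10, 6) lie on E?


Check whether y^2 = x^3 + 0 x + 5 (mod 11) for (x, y) = (10, 6).
LHS: y^2 = 6^2 mod 11 = 3
RHS: x^3 + 0 x + 5 = 10^3 + 0*10 + 5 mod 11 = 4
LHS != RHS

No, not on the curve


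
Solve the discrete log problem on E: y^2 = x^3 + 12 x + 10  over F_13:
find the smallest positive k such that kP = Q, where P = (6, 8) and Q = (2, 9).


Enumerate multiples of P until we hit Q = (2, 9):
  1P = (6, 8)
  2P = (2, 9)
Match found at i = 2.

k = 2


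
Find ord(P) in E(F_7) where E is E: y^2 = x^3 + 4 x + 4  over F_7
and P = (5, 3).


Compute successive multiples of P until we hit O:
  1P = (5, 3)
  2P = (1, 3)
  3P = (1, 4)
  4P = (5, 4)
  5P = O

ord(P) = 5


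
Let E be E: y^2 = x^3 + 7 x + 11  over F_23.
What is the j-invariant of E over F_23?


Delta = -16(4 a^3 + 27 b^2) mod 23 = 20
-1728 * (4 a)^3 = -1728 * (4*7)^3 mod 23 = 16
j = 16 * 20^(-1) mod 23 = 10

j = 10 (mod 23)


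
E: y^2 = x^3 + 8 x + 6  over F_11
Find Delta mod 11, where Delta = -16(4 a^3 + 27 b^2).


4 a^3 + 27 b^2 = 4*8^3 + 27*6^2 = 2048 + 972 = 3020
Delta = -16 * (3020) = -48320
Delta mod 11 = 3

Delta = 3 (mod 11)


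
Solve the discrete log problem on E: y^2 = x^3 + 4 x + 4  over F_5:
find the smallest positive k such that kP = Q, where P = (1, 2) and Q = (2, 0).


Enumerate multiples of P until we hit Q = (2, 0):
  1P = (1, 2)
  2P = (2, 0)
Match found at i = 2.

k = 2


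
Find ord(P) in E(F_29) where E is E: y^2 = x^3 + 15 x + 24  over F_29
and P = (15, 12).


Compute successive multiples of P until we hit O:
  1P = (15, 12)
  2P = (19, 18)
  3P = (19, 11)
  4P = (15, 17)
  5P = O

ord(P) = 5


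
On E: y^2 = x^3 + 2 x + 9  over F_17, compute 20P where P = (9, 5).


k = 20 = 10100_2 (binary, LSB first: 00101)
Double-and-add from P = (9, 5):
  bit 0 = 0: acc unchanged = O
  bit 1 = 0: acc unchanged = O
  bit 2 = 1: acc = O + (2, 2) = (2, 2)
  bit 3 = 0: acc unchanged = (2, 2)
  bit 4 = 1: acc = (2, 2) + (10, 3) = (9, 12)

20P = (9, 12)


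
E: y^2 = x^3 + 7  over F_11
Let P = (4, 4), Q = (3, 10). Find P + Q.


P != Q, so use the chord formula.
s = (y2 - y1) / (x2 - x1) = (6) / (10) mod 11 = 5
x3 = s^2 - x1 - x2 mod 11 = 5^2 - 4 - 3 = 7
y3 = s (x1 - x3) - y1 mod 11 = 5 * (4 - 7) - 4 = 3

P + Q = (7, 3)


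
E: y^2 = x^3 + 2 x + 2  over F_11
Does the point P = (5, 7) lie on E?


Check whether y^2 = x^3 + 2 x + 2 (mod 11) for (x, y) = (5, 7).
LHS: y^2 = 7^2 mod 11 = 5
RHS: x^3 + 2 x + 2 = 5^3 + 2*5 + 2 mod 11 = 5
LHS = RHS

Yes, on the curve


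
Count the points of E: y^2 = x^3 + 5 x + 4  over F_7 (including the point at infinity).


For each x in F_7, count y with y^2 = x^3 + 5 x + 4 mod 7:
  x = 0: RHS = 4, y in [2, 5]  -> 2 point(s)
  x = 2: RHS = 1, y in [1, 6]  -> 2 point(s)
  x = 3: RHS = 4, y in [2, 5]  -> 2 point(s)
  x = 4: RHS = 4, y in [2, 5]  -> 2 point(s)
  x = 5: RHS = 0, y in [0]  -> 1 point(s)
Affine points: 9. Add the point at infinity: total = 10.

#E(F_7) = 10


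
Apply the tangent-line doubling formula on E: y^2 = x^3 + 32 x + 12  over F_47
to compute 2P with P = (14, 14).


Doubling: s = (3 x1^2 + a) / (2 y1)
s = (3*14^2 + 32) / (2*14) mod 47 = 2
x3 = s^2 - 2 x1 mod 47 = 2^2 - 2*14 = 23
y3 = s (x1 - x3) - y1 mod 47 = 2 * (14 - 23) - 14 = 15

2P = (23, 15)


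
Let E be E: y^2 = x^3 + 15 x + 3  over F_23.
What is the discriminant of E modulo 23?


4 a^3 + 27 b^2 = 4*15^3 + 27*3^2 = 13500 + 243 = 13743
Delta = -16 * (13743) = -219888
Delta mod 23 = 15

Delta = 15 (mod 23)


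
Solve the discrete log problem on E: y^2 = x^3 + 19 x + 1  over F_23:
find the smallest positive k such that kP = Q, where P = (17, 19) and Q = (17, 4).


Enumerate multiples of P until we hit Q = (17, 4):
  1P = (17, 19)
  2P = (20, 20)
  3P = (4, 16)
  4P = (6, 3)
  5P = (12, 5)
  6P = (0, 1)
  7P = (15, 21)
  8P = (15, 2)
  9P = (0, 22)
  10P = (12, 18)
  11P = (6, 20)
  12P = (4, 7)
  13P = (20, 3)
  14P = (17, 4)
Match found at i = 14.

k = 14


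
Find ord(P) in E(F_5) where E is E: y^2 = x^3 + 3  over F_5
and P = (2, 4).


Compute successive multiples of P until we hit O:
  1P = (2, 4)
  2P = (2, 1)
  3P = O

ord(P) = 3


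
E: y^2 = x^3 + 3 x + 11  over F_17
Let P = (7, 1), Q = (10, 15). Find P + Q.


P != Q, so use the chord formula.
s = (y2 - y1) / (x2 - x1) = (14) / (3) mod 17 = 16
x3 = s^2 - x1 - x2 mod 17 = 16^2 - 7 - 10 = 1
y3 = s (x1 - x3) - y1 mod 17 = 16 * (7 - 1) - 1 = 10

P + Q = (1, 10)


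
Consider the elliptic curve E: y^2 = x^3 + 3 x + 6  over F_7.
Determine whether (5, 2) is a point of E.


Check whether y^2 = x^3 + 3 x + 6 (mod 7) for (x, y) = (5, 2).
LHS: y^2 = 2^2 mod 7 = 4
RHS: x^3 + 3 x + 6 = 5^3 + 3*5 + 6 mod 7 = 6
LHS != RHS

No, not on the curve


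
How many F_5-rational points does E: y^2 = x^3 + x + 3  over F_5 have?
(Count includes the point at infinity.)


For each x in F_5, count y with y^2 = x^3 + 1 x + 3 mod 5:
  x = 1: RHS = 0, y in [0]  -> 1 point(s)
  x = 4: RHS = 1, y in [1, 4]  -> 2 point(s)
Affine points: 3. Add the point at infinity: total = 4.

#E(F_5) = 4


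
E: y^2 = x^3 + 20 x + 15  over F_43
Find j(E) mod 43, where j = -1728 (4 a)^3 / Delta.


Delta = -16(4 a^3 + 27 b^2) mod 43 = 24
-1728 * (4 a)^3 = -1728 * (4*20)^3 mod 43 = 8
j = 8 * 24^(-1) mod 43 = 29

j = 29 (mod 43)


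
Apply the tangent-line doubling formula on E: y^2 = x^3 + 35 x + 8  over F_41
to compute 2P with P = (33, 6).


Doubling: s = (3 x1^2 + a) / (2 y1)
s = (3*33^2 + 35) / (2*6) mod 41 = 36
x3 = s^2 - 2 x1 mod 41 = 36^2 - 2*33 = 0
y3 = s (x1 - x3) - y1 mod 41 = 36 * (33 - 0) - 6 = 34

2P = (0, 34)


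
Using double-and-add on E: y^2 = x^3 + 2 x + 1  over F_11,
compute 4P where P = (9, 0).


k = 4 = 100_2 (binary, LSB first: 001)
Double-and-add from P = (9, 0):
  bit 0 = 0: acc unchanged = O
  bit 1 = 0: acc unchanged = O
  bit 2 = 1: acc = O + O = O

4P = O


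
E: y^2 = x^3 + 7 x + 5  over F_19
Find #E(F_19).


For each x in F_19, count y with y^2 = x^3 + 7 x + 5 mod 19:
  x = 0: RHS = 5, y in [9, 10]  -> 2 point(s)
  x = 6: RHS = 16, y in [4, 15]  -> 2 point(s)
  x = 7: RHS = 17, y in [6, 13]  -> 2 point(s)
  x = 10: RHS = 11, y in [7, 12]  -> 2 point(s)
  x = 11: RHS = 7, y in [8, 11]  -> 2 point(s)
  x = 14: RHS = 16, y in [4, 15]  -> 2 point(s)
  x = 18: RHS = 16, y in [4, 15]  -> 2 point(s)
Affine points: 14. Add the point at infinity: total = 15.

#E(F_19) = 15


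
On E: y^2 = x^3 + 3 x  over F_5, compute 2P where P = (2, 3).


Doubling: s = (3 x1^2 + a) / (2 y1)
s = (3*2^2 + 3) / (2*3) mod 5 = 0
x3 = s^2 - 2 x1 mod 5 = 0^2 - 2*2 = 1
y3 = s (x1 - x3) - y1 mod 5 = 0 * (2 - 1) - 3 = 2

2P = (1, 2)


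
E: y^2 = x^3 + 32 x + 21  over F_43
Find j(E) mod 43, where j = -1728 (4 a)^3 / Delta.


Delta = -16(4 a^3 + 27 b^2) mod 43 = 22
-1728 * (4 a)^3 = -1728 * (4*32)^3 mod 43 = 8
j = 8 * 22^(-1) mod 43 = 16

j = 16 (mod 43)


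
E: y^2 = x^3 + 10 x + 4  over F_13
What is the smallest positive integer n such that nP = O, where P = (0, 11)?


Compute successive multiples of P until we hit O:
  1P = (0, 11)
  2P = (3, 3)
  3P = (7, 12)
  4P = (10, 8)
  5P = (4, 11)
  6P = (9, 2)
  7P = (5, 7)
  8P = (5, 6)
  ... (continuing to 15P)
  15P = O

ord(P) = 15


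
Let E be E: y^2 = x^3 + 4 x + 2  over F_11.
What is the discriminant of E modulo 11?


4 a^3 + 27 b^2 = 4*4^3 + 27*2^2 = 256 + 108 = 364
Delta = -16 * (364) = -5824
Delta mod 11 = 6

Delta = 6 (mod 11)


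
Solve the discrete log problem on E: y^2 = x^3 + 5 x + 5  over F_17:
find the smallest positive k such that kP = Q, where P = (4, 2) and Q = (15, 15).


Enumerate multiples of P until we hit Q = (15, 15):
  1P = (4, 2)
  2P = (5, 6)
  3P = (7, 3)
  4P = (8, 8)
  5P = (3, 8)
  6P = (12, 12)
  7P = (10, 16)
  8P = (16, 4)
  9P = (6, 9)
  10P = (15, 2)
  11P = (15, 15)
Match found at i = 11.

k = 11


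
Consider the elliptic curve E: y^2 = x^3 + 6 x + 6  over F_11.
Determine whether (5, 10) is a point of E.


Check whether y^2 = x^3 + 6 x + 6 (mod 11) for (x, y) = (5, 10).
LHS: y^2 = 10^2 mod 11 = 1
RHS: x^3 + 6 x + 6 = 5^3 + 6*5 + 6 mod 11 = 7
LHS != RHS

No, not on the curve


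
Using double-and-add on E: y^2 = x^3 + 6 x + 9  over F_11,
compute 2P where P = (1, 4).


k = 2 = 10_2 (binary, LSB first: 01)
Double-and-add from P = (1, 4):
  bit 0 = 0: acc unchanged = O
  bit 1 = 1: acc = O + (7, 3) = (7, 3)

2P = (7, 3)


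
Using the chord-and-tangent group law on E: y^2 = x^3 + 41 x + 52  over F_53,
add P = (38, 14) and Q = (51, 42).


P != Q, so use the chord formula.
s = (y2 - y1) / (x2 - x1) = (28) / (13) mod 53 = 47
x3 = s^2 - x1 - x2 mod 53 = 47^2 - 38 - 51 = 0
y3 = s (x1 - x3) - y1 mod 53 = 47 * (38 - 0) - 14 = 23

P + Q = (0, 23)


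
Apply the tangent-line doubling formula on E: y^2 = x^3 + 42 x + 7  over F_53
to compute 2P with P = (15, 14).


Doubling: s = (3 x1^2 + a) / (2 y1)
s = (3*15^2 + 42) / (2*14) mod 53 = 1
x3 = s^2 - 2 x1 mod 53 = 1^2 - 2*15 = 24
y3 = s (x1 - x3) - y1 mod 53 = 1 * (15 - 24) - 14 = 30

2P = (24, 30)


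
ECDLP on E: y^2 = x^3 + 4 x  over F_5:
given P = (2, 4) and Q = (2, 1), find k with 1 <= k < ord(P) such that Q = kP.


Enumerate multiples of P until we hit Q = (2, 1):
  1P = (2, 4)
  2P = (0, 0)
  3P = (2, 1)
Match found at i = 3.

k = 3


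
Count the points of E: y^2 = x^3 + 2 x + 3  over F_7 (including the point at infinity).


For each x in F_7, count y with y^2 = x^3 + 2 x + 3 mod 7:
  x = 2: RHS = 1, y in [1, 6]  -> 2 point(s)
  x = 3: RHS = 1, y in [1, 6]  -> 2 point(s)
  x = 6: RHS = 0, y in [0]  -> 1 point(s)
Affine points: 5. Add the point at infinity: total = 6.

#E(F_7) = 6


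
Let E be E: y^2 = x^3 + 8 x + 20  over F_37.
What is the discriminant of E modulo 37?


4 a^3 + 27 b^2 = 4*8^3 + 27*20^2 = 2048 + 10800 = 12848
Delta = -16 * (12848) = -205568
Delta mod 37 = 4

Delta = 4 (mod 37)


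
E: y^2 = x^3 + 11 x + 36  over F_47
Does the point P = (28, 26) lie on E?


Check whether y^2 = x^3 + 11 x + 36 (mod 47) for (x, y) = (28, 26).
LHS: y^2 = 26^2 mod 47 = 18
RHS: x^3 + 11 x + 36 = 28^3 + 11*28 + 36 mod 47 = 18
LHS = RHS

Yes, on the curve


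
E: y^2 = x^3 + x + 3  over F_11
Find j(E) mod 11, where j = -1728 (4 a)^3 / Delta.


Delta = -16(4 a^3 + 27 b^2) mod 11 = 8
-1728 * (4 a)^3 = -1728 * (4*1)^3 mod 11 = 2
j = 2 * 8^(-1) mod 11 = 3

j = 3 (mod 11)


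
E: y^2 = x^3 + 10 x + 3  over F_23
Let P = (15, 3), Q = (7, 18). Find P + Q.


P != Q, so use the chord formula.
s = (y2 - y1) / (x2 - x1) = (15) / (15) mod 23 = 1
x3 = s^2 - x1 - x2 mod 23 = 1^2 - 15 - 7 = 2
y3 = s (x1 - x3) - y1 mod 23 = 1 * (15 - 2) - 3 = 10

P + Q = (2, 10)
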